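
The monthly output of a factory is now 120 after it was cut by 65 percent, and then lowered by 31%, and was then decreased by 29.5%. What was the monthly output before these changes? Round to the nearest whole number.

705

The overall multiplier applied was 0.35 × 0.69 × 0.705 = 0.1702575.
So the original monthly output was 120 ÷ 0.1702575 ≈ 705.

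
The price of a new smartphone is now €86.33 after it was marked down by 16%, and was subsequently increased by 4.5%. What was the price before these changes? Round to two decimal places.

€98.35

The overall multiplier applied was 0.84 × 1.045 = 0.8778.
So the original price was €86.33 ÷ 0.8778 ≈ €98.35.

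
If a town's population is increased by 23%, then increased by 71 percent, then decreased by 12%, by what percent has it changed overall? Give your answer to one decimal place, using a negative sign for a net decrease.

A 23% increase multiplies by 1.23.
Then a 71% increase: 1.23 × 1.71 = 2.1033.
Then a 12% decrease: 2.1033 × 0.88 = 1.850904.
Overall factor 1.850904, i.e. 85.1%.

85.1%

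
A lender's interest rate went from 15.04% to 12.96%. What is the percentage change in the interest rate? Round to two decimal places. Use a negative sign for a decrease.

-13.83%

The change is 12.96 − 15.04 = -2.08 percentage points.
Relative to the original 15.04%, that is -2.08 ÷ 15.04 ≈ -13.83%.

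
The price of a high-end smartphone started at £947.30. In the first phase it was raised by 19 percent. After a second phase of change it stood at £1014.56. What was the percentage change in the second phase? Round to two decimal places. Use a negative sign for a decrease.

-10.00%

After the first phase: £947.30 × 1.19 = £1127.287.
Second-phase multiplier: £1014.56 ÷ £1127.287 ≈ 0.900002.
That is a change of -10.00%.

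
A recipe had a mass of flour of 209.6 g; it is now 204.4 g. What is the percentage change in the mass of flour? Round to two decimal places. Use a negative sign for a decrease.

Change: 204.4 − 209.6 = -5.2.
Relative to the original: -5.2 ÷ 209.6 ≈ -2.48%.

-2.48%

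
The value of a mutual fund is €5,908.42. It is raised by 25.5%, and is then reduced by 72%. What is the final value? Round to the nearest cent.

25.5% increase: €5,908.42 × 1.255 = €7415.0671.
Apply the 72% decrease: €7415.0671 × 0.28 = €2076.218788 ≈ €2,076.22.

€2,076.22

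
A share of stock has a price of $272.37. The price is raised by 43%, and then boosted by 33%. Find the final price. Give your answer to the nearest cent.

43% increase: $272.37 × 1.43 = $389.4891.
33% increase: $389.4891 × 1.33 = $518.020503 ≈ $518.02.

$518.02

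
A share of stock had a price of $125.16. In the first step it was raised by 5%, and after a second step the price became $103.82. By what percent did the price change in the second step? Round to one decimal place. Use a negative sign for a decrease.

-21.0%

After the first step: $125.16 × 1.05 = $131.418.
Second-step multiplier: $103.82 ÷ $131.418 ≈ 0.79.
That is a change of -21.0%.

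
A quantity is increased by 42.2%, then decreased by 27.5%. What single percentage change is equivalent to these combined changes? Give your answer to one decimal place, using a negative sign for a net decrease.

3.1%

The combined multiplier is 1.422 × 0.725 = 1.03095.
That corresponds to an increase of 3.1%.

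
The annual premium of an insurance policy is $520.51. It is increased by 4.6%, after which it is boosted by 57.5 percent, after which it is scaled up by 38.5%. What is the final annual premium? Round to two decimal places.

$1187.66

4.6% increase: $520.51 × 1.046 = $544.45346.
Apply the 57.5% increase: $544.45346 × 1.575 = $857.5141995.
After the 38.5% increase: $857.5141995 × 1.385 = $1187.6571663075 ≈ $1187.66.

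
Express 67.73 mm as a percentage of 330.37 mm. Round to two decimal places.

20.50%

67.73 mm ÷ 330.37 mm ≈ 20.50%.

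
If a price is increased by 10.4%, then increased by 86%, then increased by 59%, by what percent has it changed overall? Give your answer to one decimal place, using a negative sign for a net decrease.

A 10.4% increase multiplies by 1.104.
Then an 86% increase: 1.104 × 1.86 = 2.05344.
Then a 59% increase: 2.05344 × 1.59 = 3.2649696.
Overall factor 3.2649696, i.e. 226.5%.

226.5%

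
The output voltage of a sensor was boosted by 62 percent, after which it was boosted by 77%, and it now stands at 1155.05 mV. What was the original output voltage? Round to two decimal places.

402.82 mV

The overall multiplier applied was 1.62 × 1.77 = 2.8674.
So the original output voltage was 1155.05 ÷ 2.8674 ≈ 402.82 mV.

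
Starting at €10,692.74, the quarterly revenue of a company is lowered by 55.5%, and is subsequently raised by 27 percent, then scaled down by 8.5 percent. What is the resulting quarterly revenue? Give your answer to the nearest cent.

€5,529.35

Apply the 55.5% decrease: €10,692.74 × 0.445 = €4758.2693.
27% increase: €4758.2693 × 1.27 = €6043.002011.
After the 8.5% decrease: €6043.002011 × 0.915 = €5529.346840065 ≈ €5,529.35.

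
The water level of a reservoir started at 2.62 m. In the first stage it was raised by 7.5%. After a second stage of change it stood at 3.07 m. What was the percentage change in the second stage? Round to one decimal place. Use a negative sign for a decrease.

9.0%

After the first stage: 2.62 × 1.075 = 2.8165.
Second-stage multiplier: 3.07 ÷ 2.8165 ≈ 1.09001.
That is a change of 9.0%.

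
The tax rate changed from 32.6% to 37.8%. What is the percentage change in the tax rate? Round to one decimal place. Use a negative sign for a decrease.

The change is 37.8 − 32.6 = 5.2 percentage points.
Relative to the original 32.6%, that is 5.2 ÷ 32.6 ≈ 16.0%.

16.0%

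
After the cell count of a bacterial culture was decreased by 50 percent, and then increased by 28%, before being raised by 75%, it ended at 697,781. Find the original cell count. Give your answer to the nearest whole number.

The overall multiplier applied was 0.5 × 1.28 × 1.75 = 1.12.
So the original cell count was 697,781 ÷ 1.12 ≈ 623,019.

623,019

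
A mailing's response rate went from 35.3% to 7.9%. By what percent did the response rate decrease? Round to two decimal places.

The change is 7.9 − 35.3 = -27.4 percentage points.
Relative to the original 35.3%, that is -27.4 ÷ 35.3 ≈ -77.62%.
So the response rate fell by 77.62%.

77.62%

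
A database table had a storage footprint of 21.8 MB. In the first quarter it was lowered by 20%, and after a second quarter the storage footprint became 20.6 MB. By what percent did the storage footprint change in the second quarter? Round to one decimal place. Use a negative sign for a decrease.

18.1%

After the first quarter: 21.8 × 0.8 = 17.44.
Second-quarter multiplier: 20.6 ÷ 17.44 ≈ 1.18119.
That is a change of 18.1%.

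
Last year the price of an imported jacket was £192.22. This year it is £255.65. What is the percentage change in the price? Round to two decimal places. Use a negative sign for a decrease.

Change: £255.65 − £192.22 = £63.43.
Relative to the original: £63.43 ÷ £192.22 ≈ 33.00%.

33.00%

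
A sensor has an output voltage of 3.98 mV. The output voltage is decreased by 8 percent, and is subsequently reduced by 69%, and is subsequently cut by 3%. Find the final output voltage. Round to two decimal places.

Each change multiplies by a factor: 0.92 × 0.31 × 0.97 = 0.276644.
3.98 × 0.276644 = 1.10104312 ≈ 1.10.

1.10 mV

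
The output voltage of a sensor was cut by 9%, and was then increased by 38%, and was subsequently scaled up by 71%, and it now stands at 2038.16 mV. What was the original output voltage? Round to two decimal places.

Undoing the 71% increase: 2038.16 ÷ 1.71 ≈ 1191.906433.
Undoing the 38% increase: 1191.906433 ÷ 1.38 ≈ 863.700314.
Undoing the 9% decrease: 863.700314 ÷ 0.91 ≈ 949.12 mV.

949.12 mV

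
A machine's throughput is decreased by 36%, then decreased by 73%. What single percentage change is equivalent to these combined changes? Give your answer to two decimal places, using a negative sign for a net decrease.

The combined multiplier is 0.64 × 0.27 = 0.1728.
That corresponds to a decrease of 82.72%.

-82.72%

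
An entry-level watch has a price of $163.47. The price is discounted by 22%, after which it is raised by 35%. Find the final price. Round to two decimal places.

Apply the 22% decrease: $163.47 × 0.78 = $127.5066.
After the 35% increase: $127.5066 × 1.35 = $172.13391 ≈ $172.13.

$172.13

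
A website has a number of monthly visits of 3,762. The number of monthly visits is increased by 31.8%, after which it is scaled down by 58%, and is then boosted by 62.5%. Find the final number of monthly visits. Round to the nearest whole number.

3,384

After the 31.8% increase: 3,762 × 1.318 = 4958.316.
58% decrease: 4958.316 × 0.42 = 2082.49272.
Apply the 62.5% increase: 2082.49272 × 1.625 = 3384.05067 ≈ 3,384.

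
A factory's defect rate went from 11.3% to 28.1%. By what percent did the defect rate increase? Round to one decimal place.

The change is 28.1 − 11.3 = 16.8 percentage points.
Relative to the original 11.3%, that is 16.8 ÷ 11.3 ≈ 148.7%.
So the defect rate rose by 148.7%.

148.7%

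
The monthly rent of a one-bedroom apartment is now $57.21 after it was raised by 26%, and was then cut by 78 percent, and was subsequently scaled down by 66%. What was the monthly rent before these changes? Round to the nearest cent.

The overall multiplier applied was 1.26 × 0.22 × 0.34 = 0.094248.
So the original monthly rent was $57.21 ÷ 0.094248 ≈ $607.02.

$607.02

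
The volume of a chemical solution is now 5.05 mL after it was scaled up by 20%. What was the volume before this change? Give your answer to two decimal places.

4.21 mL

The overall multiplier applied was 1.2.
So the original volume was 5.05 ÷ 1.2 ≈ 4.21 mL.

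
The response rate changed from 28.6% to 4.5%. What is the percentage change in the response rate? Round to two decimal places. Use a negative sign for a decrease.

-84.27%

The change is 4.5 − 28.6 = -24.1 percentage points.
Relative to the original 28.6%, that is -24.1 ÷ 28.6 ≈ -84.27%.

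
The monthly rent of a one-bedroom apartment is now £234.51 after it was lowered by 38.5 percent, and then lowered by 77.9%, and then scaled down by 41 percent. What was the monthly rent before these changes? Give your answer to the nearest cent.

Undoing the 41% decrease: £234.51 ÷ 0.59 ≈ £397.474576.
Undoing the 77.9% decrease: £397.474576 ÷ 0.221 ≈ £1798.527493.
Undoing the 38.5% decrease: £1798.527493 ÷ 0.615 ≈ £2,924.43.

£2,924.43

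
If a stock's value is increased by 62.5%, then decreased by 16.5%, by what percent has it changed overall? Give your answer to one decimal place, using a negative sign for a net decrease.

A 62.5% increase multiplies by 1.625.
Then a 16.5% decrease: 1.625 × 0.835 = 1.356875.
Overall factor 1.356875, i.e. 35.7%.

35.7%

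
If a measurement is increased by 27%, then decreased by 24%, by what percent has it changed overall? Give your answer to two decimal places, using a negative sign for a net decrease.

-3.48%

The combined multiplier is 1.27 × 0.76 = 0.9652.
That corresponds to a decrease of 3.48%.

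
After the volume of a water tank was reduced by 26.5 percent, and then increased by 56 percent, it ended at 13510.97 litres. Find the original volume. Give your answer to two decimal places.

The overall multiplier applied was 0.735 × 1.56 = 1.1466.
So the original volume was 13510.97 ÷ 1.1466 ≈ 11783.51 litres.

11783.51 litres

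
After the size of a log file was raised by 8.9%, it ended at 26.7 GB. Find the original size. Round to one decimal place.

24.5 GB

The overall multiplier applied was 1.089.
So the original size was 26.7 ÷ 1.089 ≈ 24.5 GB.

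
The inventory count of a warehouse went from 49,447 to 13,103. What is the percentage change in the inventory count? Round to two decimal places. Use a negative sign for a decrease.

-73.50%

Change: 13,103 − 49,447 = -36,344.
Relative to the original: -36,344 ÷ 49,447 ≈ -73.50%.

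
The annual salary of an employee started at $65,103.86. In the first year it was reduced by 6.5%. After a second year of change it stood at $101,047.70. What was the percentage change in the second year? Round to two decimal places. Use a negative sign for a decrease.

After the first year: $65,103.86 × 0.935 = $60872.1091.
Second-year multiplier: $101,047.70 ÷ $60872.1091 ≈ 1.66.
That is a change of 66.00%.

66.00%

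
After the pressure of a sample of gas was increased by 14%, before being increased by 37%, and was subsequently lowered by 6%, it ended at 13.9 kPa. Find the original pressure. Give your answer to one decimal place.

9.5 kPa

The overall multiplier applied was 1.14 × 1.37 × 0.94 = 1.468092.
So the original pressure was 13.9 ÷ 1.468092 ≈ 9.5 kPa.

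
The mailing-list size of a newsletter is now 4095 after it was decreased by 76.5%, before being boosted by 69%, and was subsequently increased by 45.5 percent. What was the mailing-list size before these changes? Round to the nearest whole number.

Undoing the 45.5% increase: 4095 ÷ 1.455 ≈ 2814.43299.
Undoing the 69% increase: 2814.43299 ÷ 1.69 ≈ 1665.344964.
Undoing the 76.5% decrease: 1665.344964 ÷ 0.235 ≈ 7087.

7087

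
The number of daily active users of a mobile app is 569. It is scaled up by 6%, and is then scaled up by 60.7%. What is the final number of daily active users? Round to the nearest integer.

Each change multiplies by a factor: 1.06 × 1.607 = 1.70342.
569 × 1.70342 = 969.24598 ≈ 969.

969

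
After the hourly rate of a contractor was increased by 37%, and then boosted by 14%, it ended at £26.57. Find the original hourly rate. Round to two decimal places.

Undoing the 14% increase: £26.57 ÷ 1.14 ≈ £23.307018.
Undoing the 37% increase: £23.307018 ÷ 1.37 ≈ £17.01.

£17.01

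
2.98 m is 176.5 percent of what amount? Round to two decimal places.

1.69 m

2.98 m ÷ 1.765 ≈ 1.69 m.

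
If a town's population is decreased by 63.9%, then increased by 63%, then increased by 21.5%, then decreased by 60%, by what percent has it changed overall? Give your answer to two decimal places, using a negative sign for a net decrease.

The combined multiplier is 0.361 × 1.63 × 1.215 × 0.4 = 0.28597698.
That corresponds to a decrease of 71.40%.

-71.40%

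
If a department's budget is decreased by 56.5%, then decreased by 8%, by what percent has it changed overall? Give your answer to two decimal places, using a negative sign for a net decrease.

-59.98%

A 56.5% decrease multiplies by 0.435.
Then an 8% decrease: 0.435 × 0.92 = 0.4002.
Overall factor 0.4002, i.e. -59.98%.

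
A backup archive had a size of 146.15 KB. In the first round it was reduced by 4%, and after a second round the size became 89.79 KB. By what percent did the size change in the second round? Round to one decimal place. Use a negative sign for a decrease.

-36.0%

After the first round: 146.15 × 0.96 = 140.304.
Second-round multiplier: 89.79 ÷ 140.304 ≈ 0.63997.
That is a change of -36.0%.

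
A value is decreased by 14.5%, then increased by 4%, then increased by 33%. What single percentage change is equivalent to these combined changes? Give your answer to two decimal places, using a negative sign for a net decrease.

The combined multiplier is 0.855 × 1.04 × 1.33 = 1.182636.
That corresponds to an increase of 18.26%.

18.26%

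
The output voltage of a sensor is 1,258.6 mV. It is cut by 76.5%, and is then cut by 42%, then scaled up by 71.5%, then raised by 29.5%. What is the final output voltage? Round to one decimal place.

After the 76.5% decrease: 1,258.6 × 0.235 = 295.771.
Apply the 42% decrease: 295.771 × 0.58 = 171.54718.
After the 71.5% increase: 171.54718 × 1.715 = 294.2034137.
Apply the 29.5% increase: 294.2034137 × 1.295 = 380.9934207415 ≈ 381.0.

381.0 mV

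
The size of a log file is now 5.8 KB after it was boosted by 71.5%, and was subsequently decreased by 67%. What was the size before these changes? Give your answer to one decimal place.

10.2 KB

The overall multiplier applied was 1.715 × 0.33 = 0.56595.
So the original size was 5.8 ÷ 0.56595 ≈ 10.2 KB.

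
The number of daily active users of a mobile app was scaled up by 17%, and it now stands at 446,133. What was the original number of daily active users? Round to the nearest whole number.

381,310

The overall multiplier applied was 1.17.
So the original number of daily active users was 446,133 ÷ 1.17 ≈ 381,310.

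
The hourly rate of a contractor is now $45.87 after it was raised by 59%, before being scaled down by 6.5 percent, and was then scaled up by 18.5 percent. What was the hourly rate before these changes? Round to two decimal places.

$26.04

The overall multiplier applied was 1.59 × 0.935 × 1.185 = 1.76168025.
So the original hourly rate was $45.87 ÷ 1.76168025 ≈ $26.04.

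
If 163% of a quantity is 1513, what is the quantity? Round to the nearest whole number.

928

1513 ÷ 1.63 ≈ 928.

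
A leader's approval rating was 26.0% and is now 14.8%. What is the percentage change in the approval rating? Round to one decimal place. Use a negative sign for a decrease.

The change is 14.8 − 26.0 = -11.2 percentage points.
Relative to the original 26.0%, that is -11.2 ÷ 26.0 ≈ -43.1%.

-43.1%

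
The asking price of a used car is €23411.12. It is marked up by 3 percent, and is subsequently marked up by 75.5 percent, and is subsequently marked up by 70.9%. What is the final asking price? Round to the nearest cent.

Each change multiplies by a factor: 1.03 × 1.755 × 1.709 = 3.08927385.
€23411.12 × 3.08927385 = €72323.360815212 ≈ €72323.36.

€72323.36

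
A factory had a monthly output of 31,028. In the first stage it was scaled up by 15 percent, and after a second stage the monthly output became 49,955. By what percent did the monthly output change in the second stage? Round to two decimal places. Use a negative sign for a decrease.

After the first stage: 31,028 × 1.15 = 35682.2.
Second-stage multiplier: 49,955 ÷ 35682.2 ≈ 1.399998.
That is a change of 40.00%.

40.00%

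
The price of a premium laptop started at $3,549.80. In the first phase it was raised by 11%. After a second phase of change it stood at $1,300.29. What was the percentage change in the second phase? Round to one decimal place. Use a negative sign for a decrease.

After the first phase: $3,549.80 × 1.11 = $3940.278.
Second-phase multiplier: $1,300.29 ÷ $3940.278 ≈ 0.33.
That is a change of -67.0%.

-67.0%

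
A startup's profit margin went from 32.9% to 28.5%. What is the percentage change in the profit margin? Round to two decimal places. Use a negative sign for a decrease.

-13.37%

The change is 28.5 − 32.9 = -4.4 percentage points.
Relative to the original 32.9%, that is -4.4 ÷ 32.9 ≈ -13.37%.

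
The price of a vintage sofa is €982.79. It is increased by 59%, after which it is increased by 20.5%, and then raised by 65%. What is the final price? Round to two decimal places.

€3106.91

Each change multiplies by a factor: 1.59 × 1.205 × 1.65 = 3.1613175.
€982.79 × 3.1613175 = €3106.911225825 ≈ €3106.91.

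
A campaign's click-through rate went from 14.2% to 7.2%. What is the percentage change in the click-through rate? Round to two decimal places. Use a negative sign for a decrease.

-49.30%

The change is 7.2 − 14.2 = -7.0 percentage points.
Relative to the original 14.2%, that is -7.0 ÷ 14.2 ≈ -49.30%.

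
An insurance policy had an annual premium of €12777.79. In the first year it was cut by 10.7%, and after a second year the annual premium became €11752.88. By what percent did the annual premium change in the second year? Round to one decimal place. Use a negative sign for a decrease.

After the first year: €12777.79 × 0.893 = €11410.56647.
Second-year multiplier: €11752.88 ÷ €11410.56647 ≈ 1.03.
That is a change of 3.0%.

3.0%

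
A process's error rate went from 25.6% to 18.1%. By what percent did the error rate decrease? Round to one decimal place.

The change is 18.1 − 25.6 = -7.5 percentage points.
Relative to the original 25.6%, that is -7.5 ÷ 25.6 ≈ -29.3%.
So the error rate fell by 29.3%.

29.3%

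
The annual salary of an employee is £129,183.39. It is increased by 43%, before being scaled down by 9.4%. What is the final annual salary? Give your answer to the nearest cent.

Each change multiplies by a factor: 1.43 × 0.906 = 1.29558.
£129,183.39 × 1.29558 = £167367.4164162 ≈ £167,367.42.

£167,367.42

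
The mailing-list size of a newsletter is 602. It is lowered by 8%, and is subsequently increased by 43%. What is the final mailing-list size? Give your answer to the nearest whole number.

792

Apply the 8% decrease: 602 × 0.92 = 553.84.
After the 43% increase: 553.84 × 1.43 = 791.9912 ≈ 792.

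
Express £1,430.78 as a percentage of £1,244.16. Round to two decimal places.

115.00%

£1,430.78 ÷ £1,244.16 ≈ 115.00%.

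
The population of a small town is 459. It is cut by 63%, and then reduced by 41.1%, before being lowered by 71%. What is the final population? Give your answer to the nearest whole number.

29

63% decrease: 459 × 0.37 = 169.83.
Apply the 41.1% decrease: 169.83 × 0.589 = 100.02987.
After the 71% decrease: 100.02987 × 0.29 = 29.0086623 ≈ 29.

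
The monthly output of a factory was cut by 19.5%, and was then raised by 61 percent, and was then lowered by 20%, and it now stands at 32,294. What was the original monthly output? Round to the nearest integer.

31,147

The overall multiplier applied was 0.805 × 1.61 × 0.8 = 1.03684.
So the original monthly output was 32,294 ÷ 1.03684 ≈ 31,147.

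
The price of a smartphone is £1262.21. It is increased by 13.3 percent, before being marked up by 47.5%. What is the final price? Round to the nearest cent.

13.3% increase: £1262.21 × 1.133 = £1430.08393.
After the 47.5% increase: £1430.08393 × 1.475 = £2109.37379675 ≈ £2109.37.

£2109.37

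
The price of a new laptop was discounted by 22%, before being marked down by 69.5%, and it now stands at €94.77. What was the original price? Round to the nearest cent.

€398.36

Undoing the 69.5% decrease: €94.77 ÷ 0.305 ≈ €310.721311.
Undoing the 22% decrease: €310.721311 ÷ 0.78 ≈ €398.36.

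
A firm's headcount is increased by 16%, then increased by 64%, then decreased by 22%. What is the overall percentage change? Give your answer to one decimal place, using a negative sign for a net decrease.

48.4%

The combined multiplier is 1.16 × 1.64 × 0.78 = 1.483872.
That corresponds to an increase of 48.4%.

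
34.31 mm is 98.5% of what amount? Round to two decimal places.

34.83 mm

34.31 mm ÷ 0.985 ≈ 34.83 mm.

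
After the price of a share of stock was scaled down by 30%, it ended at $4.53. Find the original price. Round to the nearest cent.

The overall multiplier applied was 0.7.
So the original price was $4.53 ÷ 0.7 ≈ $6.47.

$6.47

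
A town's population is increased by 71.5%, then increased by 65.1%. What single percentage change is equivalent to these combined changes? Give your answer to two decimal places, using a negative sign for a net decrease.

A 71.5% increase multiplies by 1.715.
Then a 65.1% increase: 1.715 × 1.651 = 2.831465.
Overall factor 2.831465, i.e. 183.15%.

183.15%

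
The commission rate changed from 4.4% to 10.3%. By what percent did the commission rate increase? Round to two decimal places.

The change is 10.3 − 4.4 = 5.9 percentage points.
Relative to the original 4.4%, that is 5.9 ÷ 4.4 ≈ 134.09%.
So the commission rate rose by 134.09%.

134.09%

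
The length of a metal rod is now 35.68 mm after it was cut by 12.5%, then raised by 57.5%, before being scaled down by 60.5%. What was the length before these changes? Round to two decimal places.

Undoing the 60.5% decrease: 35.68 ÷ 0.395 ≈ 90.329114.
Undoing the 57.5% increase: 90.329114 ÷ 1.575 ≈ 57.351818.
Undoing the 12.5% decrease: 57.351818 ÷ 0.875 ≈ 65.54 mm.

65.54 mm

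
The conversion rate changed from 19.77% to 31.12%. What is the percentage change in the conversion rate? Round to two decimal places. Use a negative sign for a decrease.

57.41%

The change is 31.12 − 19.77 = 11.35 percentage points.
Relative to the original 19.77%, that is 11.35 ÷ 19.77 ≈ 57.41%.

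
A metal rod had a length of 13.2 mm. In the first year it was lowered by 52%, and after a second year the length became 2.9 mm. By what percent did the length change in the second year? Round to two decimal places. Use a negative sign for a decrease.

After the first year: 13.2 × 0.48 = 6.336.
Second-year multiplier: 2.9 ÷ 6.336 ≈ 0.457702.
That is a change of -54.23%.

-54.23%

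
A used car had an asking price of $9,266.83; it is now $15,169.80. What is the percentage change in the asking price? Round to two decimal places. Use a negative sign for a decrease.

Change: $15,169.80 − $9,266.83 = $5,902.97.
Relative to the original: $5,902.97 ÷ $9,266.83 ≈ 63.70%.

63.70%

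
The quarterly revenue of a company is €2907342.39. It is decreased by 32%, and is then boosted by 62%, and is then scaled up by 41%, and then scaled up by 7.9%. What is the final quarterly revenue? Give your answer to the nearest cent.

32% decrease: €2907342.39 × 0.68 = €1976992.8252.
After the 62% increase: €1976992.8252 × 1.62 = €3202728.376824.
Apply the 41% increase: €3202728.376824 × 1.41 = €4515847.01132184.
After the 7.9% increase: €4515847.01132184 × 1.079 = €4872598.92521626536 ≈ €4872598.93.

€4872598.93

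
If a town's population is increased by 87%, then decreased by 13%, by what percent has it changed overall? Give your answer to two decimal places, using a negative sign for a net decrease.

62.69%

The combined multiplier is 1.87 × 0.87 = 1.6269.
That corresponds to an increase of 62.69%.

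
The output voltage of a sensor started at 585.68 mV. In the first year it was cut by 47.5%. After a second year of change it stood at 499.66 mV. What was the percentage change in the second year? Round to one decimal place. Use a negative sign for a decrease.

62.5%

After the first year: 585.68 × 0.525 = 307.482.
Second-year multiplier: 499.66 ÷ 307.482 ≈ 1.62501.
That is a change of 62.5%.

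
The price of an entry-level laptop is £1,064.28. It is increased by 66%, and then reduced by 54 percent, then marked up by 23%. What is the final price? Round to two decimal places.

After the 66% increase: £1,064.28 × 1.66 = £1766.7048.
Apply the 54% decrease: £1766.7048 × 0.46 = £812.684208.
Apply the 23% increase: £812.684208 × 1.23 = £999.60157584 ≈ £999.60.

£999.60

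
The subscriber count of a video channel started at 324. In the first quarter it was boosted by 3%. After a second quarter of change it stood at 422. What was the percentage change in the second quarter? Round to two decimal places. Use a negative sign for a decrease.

After the first quarter: 324 × 1.03 = 333.72.
Second-quarter multiplier: 422 ÷ 333.72 ≈ 1.264533.
That is a change of 26.45%.

26.45%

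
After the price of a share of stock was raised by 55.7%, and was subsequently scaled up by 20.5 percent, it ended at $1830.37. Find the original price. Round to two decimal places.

$975.58

The overall multiplier applied was 1.557 × 1.205 = 1.876185.
So the original price was $1830.37 ÷ 1.876185 ≈ $975.58.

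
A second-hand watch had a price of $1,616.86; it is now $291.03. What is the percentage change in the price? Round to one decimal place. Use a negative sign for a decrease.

Change: $291.03 − $1,616.86 = -$1,325.83.
Relative to the original: -$1,325.83 ÷ $1,616.86 ≈ -82.0%.

-82.0%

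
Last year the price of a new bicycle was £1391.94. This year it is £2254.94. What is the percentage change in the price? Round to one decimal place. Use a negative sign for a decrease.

Change: £2254.94 − £1391.94 = £863.00.
Relative to the original: £863.00 ÷ £1391.94 ≈ 62.0%.

62.0%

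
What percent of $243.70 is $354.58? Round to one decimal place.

145.5%

$354.58 ÷ $243.70 ≈ 145.5%.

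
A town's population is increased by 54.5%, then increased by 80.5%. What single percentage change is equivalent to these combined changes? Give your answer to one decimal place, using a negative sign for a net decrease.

The combined multiplier is 1.545 × 1.805 = 2.788725.
That corresponds to an increase of 178.9%.

178.9%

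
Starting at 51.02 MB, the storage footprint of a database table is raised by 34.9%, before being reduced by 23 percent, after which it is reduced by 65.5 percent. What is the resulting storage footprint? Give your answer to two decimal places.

Each change multiplies by a factor: 1.349 × 0.77 × 0.345 = 0.35836185.
51.02 × 0.35836185 = 18.283621587 ≈ 18.28.

18.28 MB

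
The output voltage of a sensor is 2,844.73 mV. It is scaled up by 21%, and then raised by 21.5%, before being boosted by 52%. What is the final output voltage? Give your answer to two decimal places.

After the 21% increase: 2,844.73 × 1.21 = 3442.1233.
Apply the 21.5% increase: 3442.1233 × 1.215 = 4182.1798095.
After the 52% increase: 4182.1798095 × 1.52 = 6356.91331044 ≈ 6,356.91.

6,356.91 mV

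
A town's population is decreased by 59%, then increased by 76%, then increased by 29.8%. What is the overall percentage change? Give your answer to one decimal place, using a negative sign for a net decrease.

-6.3%

A 59% decrease multiplies by 0.41.
Then a 76% increase: 0.41 × 1.76 = 0.7216.
Then a 29.8% increase: 0.7216 × 1.298 = 0.9366368.
Overall factor 0.9366368, i.e. -6.3%.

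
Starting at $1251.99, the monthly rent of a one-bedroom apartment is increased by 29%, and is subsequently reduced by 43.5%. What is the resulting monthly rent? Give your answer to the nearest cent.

$912.51

After the 29% increase: $1251.99 × 1.29 = $1615.0671.
43.5% decrease: $1615.0671 × 0.565 = $912.5129115 ≈ $912.51.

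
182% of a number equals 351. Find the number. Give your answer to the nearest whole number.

351 ÷ 1.82 ≈ 193.

193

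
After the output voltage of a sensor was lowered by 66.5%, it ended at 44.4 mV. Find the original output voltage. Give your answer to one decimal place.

132.5 mV

The overall multiplier applied was 0.335.
So the original output voltage was 44.4 ÷ 0.335 ≈ 132.5 mV.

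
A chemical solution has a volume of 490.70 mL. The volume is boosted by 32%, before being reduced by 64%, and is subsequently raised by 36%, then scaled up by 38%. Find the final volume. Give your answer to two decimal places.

437.63 mL

Apply the 32% increase: 490.70 × 1.32 = 647.724.
Apply the 64% decrease: 647.724 × 0.36 = 233.18064.
Apply the 36% increase: 233.18064 × 1.36 = 317.1256704.
Apply the 38% increase: 317.1256704 × 1.38 = 437.633425152 ≈ 437.63.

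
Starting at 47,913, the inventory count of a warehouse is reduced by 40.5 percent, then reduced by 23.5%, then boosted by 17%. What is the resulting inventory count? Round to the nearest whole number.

25,516

After the 40.5% decrease: 47,913 × 0.595 = 28508.235.
23.5% decrease: 28508.235 × 0.765 = 21808.799775.
After the 17% increase: 21808.799775 × 1.17 = 25516.29573675 ≈ 25,516.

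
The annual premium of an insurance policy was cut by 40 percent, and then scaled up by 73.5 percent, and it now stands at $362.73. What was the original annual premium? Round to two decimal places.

$348.44

Undoing the 73.5% increase: $362.73 ÷ 1.735 ≈ $209.066282.
Undoing the 40% decrease: $209.066282 ÷ 0.6 ≈ $348.44.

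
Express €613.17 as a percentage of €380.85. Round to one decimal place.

€613.17 ÷ €380.85 ≈ 161.0%.

161.0%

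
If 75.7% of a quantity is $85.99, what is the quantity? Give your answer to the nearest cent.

$85.99 ÷ 0.757 ≈ $113.59.

$113.59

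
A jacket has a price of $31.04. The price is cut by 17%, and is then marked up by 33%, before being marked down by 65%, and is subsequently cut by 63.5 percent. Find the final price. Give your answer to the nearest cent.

17% decrease: $31.04 × 0.83 = $25.7632.
Apply the 33% increase: $25.7632 × 1.33 = $34.265056.
Apply the 65% decrease: $34.265056 × 0.35 = $11.9927696.
Apply the 63.5% decrease: $11.9927696 × 0.365 = $4.377360904 ≈ $4.38.

$4.38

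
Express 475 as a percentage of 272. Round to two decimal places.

475 ÷ 272 ≈ 174.63%.

174.63%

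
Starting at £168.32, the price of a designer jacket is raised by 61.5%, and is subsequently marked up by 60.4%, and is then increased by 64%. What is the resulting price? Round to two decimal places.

Apply the 61.5% increase: £168.32 × 1.615 = £271.8368.
Apply the 60.4% increase: £271.8368 × 1.604 = £436.0262272.
Apply the 64% increase: £436.0262272 × 1.64 = £715.083012608 ≈ £715.08.

£715.08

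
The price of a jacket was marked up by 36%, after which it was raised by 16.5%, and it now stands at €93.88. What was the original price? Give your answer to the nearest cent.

The overall multiplier applied was 1.36 × 1.165 = 1.5844.
So the original price was €93.88 ÷ 1.5844 ≈ €59.25.

€59.25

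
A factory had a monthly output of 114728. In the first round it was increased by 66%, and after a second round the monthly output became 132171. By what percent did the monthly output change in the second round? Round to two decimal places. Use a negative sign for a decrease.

-30.60%

After the first round: 114728 × 1.66 = 190448.48.
Second-round multiplier: 132171 ÷ 190448.48 ≈ 0.693999.
That is a change of -30.60%.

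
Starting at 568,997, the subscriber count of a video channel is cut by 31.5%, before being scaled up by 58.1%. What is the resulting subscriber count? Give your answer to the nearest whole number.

Each change multiplies by a factor: 0.685 × 1.581 = 1.082985.
568,997 × 1.082985 = 616215.216045 ≈ 616,215.

616,215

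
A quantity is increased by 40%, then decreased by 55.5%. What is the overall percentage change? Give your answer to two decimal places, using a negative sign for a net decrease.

A 40% increase multiplies by 1.4.
Then a 55.5% decrease: 1.4 × 0.445 = 0.623.
Overall factor 0.623, i.e. -37.70%.

-37.70%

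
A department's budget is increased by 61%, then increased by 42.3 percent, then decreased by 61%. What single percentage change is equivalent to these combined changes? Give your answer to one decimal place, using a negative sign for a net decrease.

The combined multiplier is 1.61 × 1.423 × 0.39 = 0.8935017.
That corresponds to a decrease of 10.6%.

-10.6%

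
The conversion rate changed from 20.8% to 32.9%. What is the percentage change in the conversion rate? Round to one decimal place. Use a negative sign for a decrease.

The change is 32.9 − 20.8 = 12.1 percentage points.
Relative to the original 20.8%, that is 12.1 ÷ 20.8 ≈ 58.2%.

58.2%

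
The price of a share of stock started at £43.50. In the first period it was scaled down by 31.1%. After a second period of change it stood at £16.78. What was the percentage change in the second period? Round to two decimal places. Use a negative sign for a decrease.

-44.01%

After the first period: £43.50 × 0.689 = £29.9715.
Second-period multiplier: £16.78 ÷ £29.9715 ≈ 0.559865.
That is a change of -44.01%.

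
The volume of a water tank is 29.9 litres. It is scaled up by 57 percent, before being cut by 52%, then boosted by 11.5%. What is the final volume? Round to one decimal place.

25.1 litres

After the 57% increase: 29.9 × 1.57 = 46.943.
52% decrease: 46.943 × 0.48 = 22.53264.
After the 11.5% increase: 22.53264 × 1.115 = 25.1238936 ≈ 25.1.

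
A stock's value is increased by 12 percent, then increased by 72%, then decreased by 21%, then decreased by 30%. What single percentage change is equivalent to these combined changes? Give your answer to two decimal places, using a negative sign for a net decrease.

6.53%

A 12% increase multiplies by 1.12.
Then a 72% increase: 1.12 × 1.72 = 1.9264.
Then a 21% decrease: 1.9264 × 0.79 = 1.521856.
Then a 30% decrease: 1.521856 × 0.7 = 1.0652992.
Overall factor 1.0652992, i.e. 6.53%.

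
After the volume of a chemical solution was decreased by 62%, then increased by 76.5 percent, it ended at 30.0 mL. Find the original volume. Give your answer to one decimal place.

44.7 mL

Undoing the 76.5% increase: 30.0 ÷ 1.765 ≈ 16.997167.
Undoing the 62% decrease: 16.997167 ÷ 0.38 ≈ 44.7 mL.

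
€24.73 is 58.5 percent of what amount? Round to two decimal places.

€24.73 ÷ 0.585 ≈ €42.27.

€42.27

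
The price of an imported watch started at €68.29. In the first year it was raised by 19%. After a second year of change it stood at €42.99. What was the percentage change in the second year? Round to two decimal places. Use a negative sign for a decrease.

After the first year: €68.29 × 1.19 = €81.2651.
Second-year multiplier: €42.99 ÷ €81.2651 ≈ 0.529009.
That is a change of -47.10%.

-47.10%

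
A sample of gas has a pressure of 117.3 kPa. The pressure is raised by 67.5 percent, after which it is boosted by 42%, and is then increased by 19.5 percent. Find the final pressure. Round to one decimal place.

333.4 kPa

Apply the 67.5% increase: 117.3 × 1.675 = 196.4775.
42% increase: 196.4775 × 1.42 = 278.99805.
19.5% increase: 278.99805 × 1.195 = 333.40266975 ≈ 333.4.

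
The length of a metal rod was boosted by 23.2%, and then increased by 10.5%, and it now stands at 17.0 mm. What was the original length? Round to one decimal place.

Undoing the 10.5% increase: 17.0 ÷ 1.105 ≈ 15.384615.
Undoing the 23.2% increase: 15.384615 ÷ 1.232 ≈ 12.5 mm.

12.5 mm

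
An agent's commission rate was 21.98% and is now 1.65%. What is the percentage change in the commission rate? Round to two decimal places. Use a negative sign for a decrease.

The change is 1.65 − 21.98 = -20.33 percentage points.
Relative to the original 21.98%, that is -20.33 ÷ 21.98 ≈ -92.49%.

-92.49%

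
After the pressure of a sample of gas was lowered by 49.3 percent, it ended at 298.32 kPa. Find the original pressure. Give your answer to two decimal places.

The overall multiplier applied was 0.507.
So the original pressure was 298.32 ÷ 0.507 ≈ 588.40 kPa.

588.40 kPa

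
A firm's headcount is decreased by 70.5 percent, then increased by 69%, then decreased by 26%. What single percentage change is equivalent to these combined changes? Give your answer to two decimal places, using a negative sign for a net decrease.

-63.11%

A 70.5% decrease multiplies by 0.295.
Then a 69% increase: 0.295 × 1.69 = 0.49855.
Then a 26% decrease: 0.49855 × 0.74 = 0.368927.
Overall factor 0.368927, i.e. -63.11%.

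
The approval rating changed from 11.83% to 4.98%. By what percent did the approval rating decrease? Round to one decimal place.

The change is 4.98 − 11.83 = -6.85 percentage points.
Relative to the original 11.83%, that is -6.85 ÷ 11.83 ≈ -57.9%.
So the approval rating fell by 57.9%.

57.9%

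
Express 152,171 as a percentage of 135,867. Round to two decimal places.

152,171 ÷ 135,867 ≈ 112.00%.

112.00%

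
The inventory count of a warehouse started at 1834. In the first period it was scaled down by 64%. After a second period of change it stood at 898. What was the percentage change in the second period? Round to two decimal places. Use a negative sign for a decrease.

After the first period: 1834 × 0.36 = 660.24.
Second-period multiplier: 898 ÷ 660.24 ≈ 1.360111.
That is a change of 36.01%.

36.01%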